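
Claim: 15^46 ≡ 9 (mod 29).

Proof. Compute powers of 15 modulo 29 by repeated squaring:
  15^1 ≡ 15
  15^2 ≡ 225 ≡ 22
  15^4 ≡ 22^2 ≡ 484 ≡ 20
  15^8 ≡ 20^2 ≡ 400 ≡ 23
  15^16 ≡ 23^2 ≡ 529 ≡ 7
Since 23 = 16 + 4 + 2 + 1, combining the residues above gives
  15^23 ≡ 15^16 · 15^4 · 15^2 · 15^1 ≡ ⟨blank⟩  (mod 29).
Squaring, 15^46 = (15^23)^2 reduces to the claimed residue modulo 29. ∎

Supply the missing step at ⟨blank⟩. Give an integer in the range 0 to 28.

15^16 · 15^4 · 15^2 · 15^1 ≡ 7 · 20 · 22 · 15 = 46200.
46200 mod 29 = 3, so 15^23 ≡ 3 (mod 29).

3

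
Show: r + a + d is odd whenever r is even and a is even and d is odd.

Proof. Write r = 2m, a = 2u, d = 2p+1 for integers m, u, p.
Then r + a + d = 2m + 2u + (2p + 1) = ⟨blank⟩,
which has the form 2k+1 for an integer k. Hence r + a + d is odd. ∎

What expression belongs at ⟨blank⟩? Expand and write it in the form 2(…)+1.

2m + 2u + (2p + 1) = 2m + 2p + 2u + 1
= 2(m + p + u) + 1.
Since m + p + u is an integer, the sum is of the form 2k+1 for an integer k.

2(m + p + u) + 1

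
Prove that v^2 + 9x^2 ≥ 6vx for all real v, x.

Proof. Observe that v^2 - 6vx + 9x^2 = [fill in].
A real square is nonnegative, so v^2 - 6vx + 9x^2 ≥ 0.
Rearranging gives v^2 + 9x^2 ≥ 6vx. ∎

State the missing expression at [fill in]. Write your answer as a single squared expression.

(v - 3x)^2

The leading and trailing coefficients are 1^2 and 3^2, and 6 = 2·1·3, so the trinomial is (v - 3x)^2.
Hence v^2 - 6vx + 9x^2 ≥ 0.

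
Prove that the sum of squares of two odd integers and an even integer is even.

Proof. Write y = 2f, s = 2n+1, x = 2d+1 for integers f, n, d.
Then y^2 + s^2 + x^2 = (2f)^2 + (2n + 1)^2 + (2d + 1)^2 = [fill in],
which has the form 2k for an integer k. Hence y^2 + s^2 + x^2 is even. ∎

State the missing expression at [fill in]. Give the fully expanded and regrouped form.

2(2d^2 + 2d + 2f^2 + 2n^2 + 2n + 1)

Expanding: (2f)^2 + (2n + 1)^2 + (2d + 1)^2 = 4d^2 + 4d + 4f^2 + 4n^2 + 4n + 2.
Every term is even; pulling out the factor of 2 gives 2(2d^2 + 2d + 2f^2 + 2n^2 + 2n + 1).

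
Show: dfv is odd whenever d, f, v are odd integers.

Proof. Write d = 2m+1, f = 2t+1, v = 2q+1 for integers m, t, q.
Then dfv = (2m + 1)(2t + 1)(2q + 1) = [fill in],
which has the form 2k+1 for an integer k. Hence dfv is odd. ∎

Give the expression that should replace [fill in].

(2m + 1)(2t + 1)(2q + 1) = 8mqt + 4mq + 4mt + 2m + 4qt + 2q + 2t + 1
= 2(4mqt + 2mq + 2mt + m + 2qt + q + t) + 1.
Since 4mqt + 2mq + 2mt + m + 2qt + q + t is an integer, the product is of the form 2k+1 for an integer k.

2(4mqt + 2mq + 2mt + m + 2qt + q + t) + 1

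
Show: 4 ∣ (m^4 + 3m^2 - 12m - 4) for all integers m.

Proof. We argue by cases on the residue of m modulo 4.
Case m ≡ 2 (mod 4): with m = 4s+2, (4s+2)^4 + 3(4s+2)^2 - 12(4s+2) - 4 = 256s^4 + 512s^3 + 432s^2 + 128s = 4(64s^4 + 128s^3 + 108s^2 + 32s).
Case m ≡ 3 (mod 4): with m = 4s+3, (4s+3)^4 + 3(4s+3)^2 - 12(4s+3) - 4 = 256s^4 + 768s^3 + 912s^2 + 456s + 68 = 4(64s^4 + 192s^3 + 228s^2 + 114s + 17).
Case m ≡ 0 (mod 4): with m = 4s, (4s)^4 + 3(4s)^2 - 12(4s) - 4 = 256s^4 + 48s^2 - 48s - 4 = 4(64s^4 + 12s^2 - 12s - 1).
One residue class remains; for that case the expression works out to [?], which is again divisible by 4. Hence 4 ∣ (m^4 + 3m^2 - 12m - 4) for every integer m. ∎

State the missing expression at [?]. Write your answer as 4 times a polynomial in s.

The residues treated are {2, 3, 0}, so the missing case is m ≡ 1 (mod 4); write m = 4s+1.
Then (4s+1)^4 + 3(4s+1)^2 - 12(4s+1) - 4 = 256s^4 + 256s^3 + 144s^2 - 8s - 12 = 4(64s^4 + 64s^3 + 36s^2 - 2s - 3).

4(64s^4 + 64s^3 + 36s^2 - 2s - 3)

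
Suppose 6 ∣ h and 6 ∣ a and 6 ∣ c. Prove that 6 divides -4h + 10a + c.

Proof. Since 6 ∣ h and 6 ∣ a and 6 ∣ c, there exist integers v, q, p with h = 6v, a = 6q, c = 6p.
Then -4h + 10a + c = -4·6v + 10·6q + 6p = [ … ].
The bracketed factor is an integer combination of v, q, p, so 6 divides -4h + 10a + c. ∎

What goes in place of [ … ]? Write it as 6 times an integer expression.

Each term has a factor of 6: -4·6v + 10·6q + 6p = 6·(p + 10q - 4v).
Since p + 10q - 4v is an integer, 6 ∣ (-4h + 10a + c).

6(p + 10q - 4v)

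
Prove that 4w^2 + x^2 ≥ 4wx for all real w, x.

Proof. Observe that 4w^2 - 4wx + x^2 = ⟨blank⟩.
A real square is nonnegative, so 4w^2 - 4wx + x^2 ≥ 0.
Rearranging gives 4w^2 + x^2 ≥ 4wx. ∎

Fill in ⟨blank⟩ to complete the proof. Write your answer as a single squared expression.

4w^2 - 4wx + x^2 is a perfect-square trinomial: the outer terms are (2w)^2 and (x)^2, and the cross term is -2·2w·x.
So 4w^2 - 4wx + x^2 = (2w - x)^2 ≥ 0.

(2w - x)^2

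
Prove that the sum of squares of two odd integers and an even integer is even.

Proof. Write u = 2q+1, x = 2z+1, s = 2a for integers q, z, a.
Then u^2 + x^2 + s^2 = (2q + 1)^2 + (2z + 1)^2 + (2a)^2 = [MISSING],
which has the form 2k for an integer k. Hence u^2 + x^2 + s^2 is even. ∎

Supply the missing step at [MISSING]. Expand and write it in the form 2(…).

2(2a^2 + 2q^2 + 2q + 2z^2 + 2z + 1)

Expanding: (2q + 1)^2 + (2z + 1)^2 + (2a)^2 = 4a^2 + 4q^2 + 4q + 4z^2 + 4z + 2.
Every term is even; pulling out the factor of 2 gives 2(2a^2 + 2q^2 + 2q + 2z^2 + 2z + 1).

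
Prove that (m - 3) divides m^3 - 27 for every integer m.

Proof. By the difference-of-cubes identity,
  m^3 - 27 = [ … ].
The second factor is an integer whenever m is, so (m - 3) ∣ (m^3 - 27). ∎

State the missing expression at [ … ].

(m - 3)(m^2 + 3m + 9)

Polynomial division of m^3 - 27 by m - 3 leaves remainder 0 and quotient m^2 + 3m + 9.
Hence m^3 - 27 = (m - 3)(m^2 + 3m + 9).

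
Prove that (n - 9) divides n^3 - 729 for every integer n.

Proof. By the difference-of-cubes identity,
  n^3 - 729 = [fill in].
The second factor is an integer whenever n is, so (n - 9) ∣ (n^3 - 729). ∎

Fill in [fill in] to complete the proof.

Polynomial division of n^3 - 729 by n - 9 leaves remainder 0 and quotient n^2 + 9n + 81.
Hence n^3 - 729 = (n - 9)(n^2 + 9n + 81).

(n - 9)(n^2 + 9n + 81)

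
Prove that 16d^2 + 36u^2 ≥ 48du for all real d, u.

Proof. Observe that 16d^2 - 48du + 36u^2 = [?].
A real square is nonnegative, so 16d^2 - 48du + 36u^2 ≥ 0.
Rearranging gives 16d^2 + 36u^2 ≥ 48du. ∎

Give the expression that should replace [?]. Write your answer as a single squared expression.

(4d - 6u)^2

16d^2 - 48du + 36u^2 is a perfect-square trinomial: the outer terms are (4d)^2 and (6u)^2, and the cross term is -2·4d·6u.
So 16d^2 - 48du + 36u^2 = (4d - 6u)^2 ≥ 0.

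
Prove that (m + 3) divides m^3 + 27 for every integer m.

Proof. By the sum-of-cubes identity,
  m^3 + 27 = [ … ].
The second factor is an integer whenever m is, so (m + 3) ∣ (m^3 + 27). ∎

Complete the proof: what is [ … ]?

(m + 3)(m^2 - 3m + 9)

Polynomial division of m^3 + 27 by m + 3 leaves remainder 0 and quotient m^2 - 3m + 9.
Hence m^3 + 27 = (m + 3)(m^2 - 3m + 9).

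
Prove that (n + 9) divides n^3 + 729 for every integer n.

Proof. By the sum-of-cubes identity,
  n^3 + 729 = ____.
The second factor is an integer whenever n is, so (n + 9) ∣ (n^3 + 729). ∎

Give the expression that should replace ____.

a^3 + b^3 = (a + b)(a^2 - ab + b^2). With a = n, b = 9:
n^3 + 729 = (n + 9)(n^2 - 9n + 81).

(n + 9)(n^2 - 9n + 81)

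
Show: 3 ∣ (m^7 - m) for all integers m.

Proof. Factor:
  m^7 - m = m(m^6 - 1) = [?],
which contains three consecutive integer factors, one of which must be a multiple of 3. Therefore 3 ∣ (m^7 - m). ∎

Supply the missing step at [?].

m^6 - 1 = (m^2 - 1)(m^4 + m^2 + 1), and m^2 - 1 = (m-1)(m+1).
So m(m^6 - 1) = (m - 1)m(m + 1)(m^4 + m^2 + 1).

(m - 1)m(m + 1)(m^4 + m^2 + 1)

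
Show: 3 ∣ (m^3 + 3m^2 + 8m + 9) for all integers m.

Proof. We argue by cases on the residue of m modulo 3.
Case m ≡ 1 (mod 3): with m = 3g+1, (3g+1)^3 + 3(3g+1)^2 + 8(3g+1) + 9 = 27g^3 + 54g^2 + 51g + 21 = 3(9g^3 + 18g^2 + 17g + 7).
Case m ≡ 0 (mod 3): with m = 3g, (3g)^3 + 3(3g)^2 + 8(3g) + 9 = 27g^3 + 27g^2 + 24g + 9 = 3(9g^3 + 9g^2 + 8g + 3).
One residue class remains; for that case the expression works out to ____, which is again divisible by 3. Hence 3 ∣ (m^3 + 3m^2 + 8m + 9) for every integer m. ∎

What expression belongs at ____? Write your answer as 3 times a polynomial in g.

3(9g^3 + 27g^2 + 32g + 15)

Only m ≡ 2 (mod 3) is unaccounted for. Put m = 3g+2:
(3g+2)^3 + 3(3g+2)^2 + 8(3g+2) + 9 expands to 27g^3 + 81g^2 + 96g + 45,
and factoring out 3 leaves 3(9g^3 + 27g^2 + 32g + 15).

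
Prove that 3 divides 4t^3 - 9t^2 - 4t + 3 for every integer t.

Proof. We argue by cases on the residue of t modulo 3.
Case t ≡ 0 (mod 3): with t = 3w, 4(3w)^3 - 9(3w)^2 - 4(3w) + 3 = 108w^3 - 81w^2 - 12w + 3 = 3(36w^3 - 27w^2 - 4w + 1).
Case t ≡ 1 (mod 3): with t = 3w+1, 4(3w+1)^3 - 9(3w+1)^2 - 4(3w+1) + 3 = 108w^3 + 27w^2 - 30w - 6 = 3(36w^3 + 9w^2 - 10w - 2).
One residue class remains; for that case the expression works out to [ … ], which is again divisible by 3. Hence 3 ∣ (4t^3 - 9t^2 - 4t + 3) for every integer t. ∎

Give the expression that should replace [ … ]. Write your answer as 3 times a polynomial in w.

Only t ≡ 2 (mod 3) is unaccounted for. Put t = 3w+2:
4(3w+2)^3 - 9(3w+2)^2 - 4(3w+2) + 3 expands to 108w^3 + 135w^2 + 24w - 9,
and factoring out 3 leaves 3(36w^3 + 45w^2 + 8w - 3).

3(36w^3 + 45w^2 + 8w - 3)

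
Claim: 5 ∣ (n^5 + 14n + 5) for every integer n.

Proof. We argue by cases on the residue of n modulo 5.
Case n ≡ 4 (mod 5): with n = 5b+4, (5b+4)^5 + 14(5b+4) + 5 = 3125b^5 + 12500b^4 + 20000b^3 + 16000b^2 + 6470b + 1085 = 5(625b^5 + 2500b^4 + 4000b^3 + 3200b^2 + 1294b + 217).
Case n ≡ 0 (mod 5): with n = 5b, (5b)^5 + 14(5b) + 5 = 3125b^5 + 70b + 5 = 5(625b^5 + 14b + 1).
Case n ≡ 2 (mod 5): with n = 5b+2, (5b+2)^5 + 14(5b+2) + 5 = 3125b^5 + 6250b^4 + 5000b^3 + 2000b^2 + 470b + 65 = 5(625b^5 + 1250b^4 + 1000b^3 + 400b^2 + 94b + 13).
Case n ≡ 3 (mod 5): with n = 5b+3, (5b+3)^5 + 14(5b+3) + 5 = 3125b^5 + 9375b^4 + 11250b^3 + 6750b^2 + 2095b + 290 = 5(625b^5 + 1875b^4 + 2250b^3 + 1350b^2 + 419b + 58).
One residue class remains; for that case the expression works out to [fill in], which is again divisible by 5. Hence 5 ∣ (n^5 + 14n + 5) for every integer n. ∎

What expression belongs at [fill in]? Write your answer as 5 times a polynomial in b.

5(625b^5 + 625b^4 + 250b^3 + 50b^2 + 19b + 4)

Only n ≡ 1 (mod 5) is unaccounted for. Put n = 5b+1:
(5b+1)^5 + 14(5b+1) + 5 expands to 3125b^5 + 3125b^4 + 1250b^3 + 250b^2 + 95b + 20,
and factoring out 5 leaves 5(625b^5 + 625b^4 + 250b^3 + 50b^2 + 19b + 4).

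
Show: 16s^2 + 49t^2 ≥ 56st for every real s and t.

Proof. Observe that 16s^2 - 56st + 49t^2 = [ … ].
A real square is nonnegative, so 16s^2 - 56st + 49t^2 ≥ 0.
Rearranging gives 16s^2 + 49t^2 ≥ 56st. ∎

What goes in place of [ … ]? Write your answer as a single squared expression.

(4s - 7t)^2

16s^2 - 56st + 49t^2 is a perfect-square trinomial: the outer terms are (4s)^2 and (7t)^2, and the cross term is -2·4s·7t.
So 16s^2 - 56st + 49t^2 = (4s - 7t)^2 ≥ 0.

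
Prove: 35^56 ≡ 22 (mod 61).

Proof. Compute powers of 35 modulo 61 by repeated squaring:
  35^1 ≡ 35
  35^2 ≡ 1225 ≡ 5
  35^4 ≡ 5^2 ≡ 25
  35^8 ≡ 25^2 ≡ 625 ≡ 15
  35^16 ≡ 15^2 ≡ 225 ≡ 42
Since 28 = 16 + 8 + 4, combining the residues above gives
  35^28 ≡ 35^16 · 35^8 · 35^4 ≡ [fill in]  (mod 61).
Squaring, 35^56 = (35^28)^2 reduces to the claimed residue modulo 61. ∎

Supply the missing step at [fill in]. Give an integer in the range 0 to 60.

12

Multiply the listed residues: 42 · 15 · 25 = 630 → 15750.
Reducing modulo 61: 15750 = 258·61 + 12, so 35^28 ≡ 12.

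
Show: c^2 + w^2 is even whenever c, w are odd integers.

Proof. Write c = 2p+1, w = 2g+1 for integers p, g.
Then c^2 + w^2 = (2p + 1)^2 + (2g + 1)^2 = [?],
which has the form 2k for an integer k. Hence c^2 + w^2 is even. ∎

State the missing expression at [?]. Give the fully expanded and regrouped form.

2(2g^2 + 2g + 2p^2 + 2p + 1)

(2p + 1)^2 + (2g + 1)^2 = 4g^2 + 4g + 4p^2 + 4p + 2
= 2(2g^2 + 2g + 2p^2 + 2p + 1).
Since 2g^2 + 2g + 2p^2 + 2p + 1 is an integer, the sum of squares is of the form 2k for an integer k.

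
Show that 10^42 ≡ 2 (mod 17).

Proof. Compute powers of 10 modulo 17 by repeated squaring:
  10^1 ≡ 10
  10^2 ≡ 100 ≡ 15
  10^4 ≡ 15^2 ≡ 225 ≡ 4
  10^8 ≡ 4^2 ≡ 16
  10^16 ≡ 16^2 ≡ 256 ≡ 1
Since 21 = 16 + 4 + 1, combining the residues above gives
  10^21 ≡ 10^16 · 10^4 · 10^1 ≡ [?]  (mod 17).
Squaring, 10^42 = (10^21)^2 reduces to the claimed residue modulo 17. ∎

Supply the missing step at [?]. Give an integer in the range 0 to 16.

6

10^16 · 10^4 · 10^1 ≡ 1 · 4 · 10 = 40.
40 mod 17 = 6, so 10^21 ≡ 6 (mod 17).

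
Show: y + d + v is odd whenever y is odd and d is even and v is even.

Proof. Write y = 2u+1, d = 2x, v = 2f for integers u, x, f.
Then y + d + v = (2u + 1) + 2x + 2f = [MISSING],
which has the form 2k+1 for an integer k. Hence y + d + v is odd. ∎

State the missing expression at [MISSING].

2(f + u + x) + 1

Expanding: (2u + 1) + 2x + 2f = 2f + 2u + 2x + 1.
Every term except the constant is even, so this is 2(f + u + x) + 1,
and f + u + x ∈ ℤ gives the required form.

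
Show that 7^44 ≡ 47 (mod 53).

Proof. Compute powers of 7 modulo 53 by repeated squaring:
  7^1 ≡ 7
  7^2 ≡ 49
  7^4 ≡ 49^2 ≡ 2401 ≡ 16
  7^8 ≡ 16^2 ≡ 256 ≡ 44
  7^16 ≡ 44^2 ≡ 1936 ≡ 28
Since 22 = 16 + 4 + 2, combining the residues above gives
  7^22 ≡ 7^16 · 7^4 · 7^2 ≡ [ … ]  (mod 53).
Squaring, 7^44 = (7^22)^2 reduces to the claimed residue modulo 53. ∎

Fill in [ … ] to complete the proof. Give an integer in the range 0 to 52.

10

7^16 · 7^4 · 7^2 ≡ 28 · 16 · 49 = 21952.
21952 mod 53 = 10, so 7^22 ≡ 10 (mod 53).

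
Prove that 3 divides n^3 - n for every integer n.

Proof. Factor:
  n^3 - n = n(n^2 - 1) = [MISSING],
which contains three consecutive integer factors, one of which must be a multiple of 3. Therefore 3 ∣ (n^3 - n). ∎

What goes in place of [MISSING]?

n(n^2 - 1) = n(n - 1)(n + 1) = (n - 1)n(n + 1).
These three factors are consecutive integers, so their product is divisible by 3.

(n - 1)n(n + 1)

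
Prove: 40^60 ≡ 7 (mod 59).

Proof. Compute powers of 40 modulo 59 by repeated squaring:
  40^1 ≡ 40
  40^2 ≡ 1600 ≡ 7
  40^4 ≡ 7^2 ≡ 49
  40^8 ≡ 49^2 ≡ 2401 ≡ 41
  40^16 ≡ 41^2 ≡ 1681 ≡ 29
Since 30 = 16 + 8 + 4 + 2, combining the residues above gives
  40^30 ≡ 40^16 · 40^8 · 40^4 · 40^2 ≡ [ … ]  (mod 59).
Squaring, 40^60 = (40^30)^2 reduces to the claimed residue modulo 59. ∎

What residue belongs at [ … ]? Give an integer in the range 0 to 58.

Multiply the listed residues: 29 · 41 · 49 · 7 = 1189 → 58261 → 407827.
Reducing modulo 59: 407827 = 6912·59 + 19, so 40^30 ≡ 19.

19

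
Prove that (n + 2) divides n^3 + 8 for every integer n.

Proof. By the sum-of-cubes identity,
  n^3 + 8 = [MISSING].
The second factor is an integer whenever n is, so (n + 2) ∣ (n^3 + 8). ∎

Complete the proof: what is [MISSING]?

(n + 2)(n^2 - 2n + 4)

a^3 + b^3 = (a + b)(a^2 - ab + b^2). With a = n, b = 2:
n^3 + 8 = (n + 2)(n^2 - 2n + 4).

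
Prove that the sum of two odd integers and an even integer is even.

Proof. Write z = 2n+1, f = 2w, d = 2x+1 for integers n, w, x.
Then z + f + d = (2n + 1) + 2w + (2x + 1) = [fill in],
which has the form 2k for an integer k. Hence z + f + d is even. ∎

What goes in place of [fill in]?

2(n + w + x + 1)

(2n + 1) + 2w + (2x + 1) = 2n + 2w + 2x + 2
= 2(n + w + x + 1).
Since n + w + x + 1 is an integer, the sum is of the form 2k for an integer k.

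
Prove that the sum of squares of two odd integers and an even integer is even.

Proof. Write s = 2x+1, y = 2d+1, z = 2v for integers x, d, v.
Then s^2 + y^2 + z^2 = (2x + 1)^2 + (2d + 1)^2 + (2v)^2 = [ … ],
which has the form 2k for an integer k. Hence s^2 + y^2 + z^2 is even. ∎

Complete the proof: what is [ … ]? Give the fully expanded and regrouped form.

(2x + 1)^2 + (2d + 1)^2 + (2v)^2 = 4d^2 + 4d + 4v^2 + 4x^2 + 4x + 2
= 2(2d^2 + 2d + 2v^2 + 2x^2 + 2x + 1).
Since 2d^2 + 2d + 2v^2 + 2x^2 + 2x + 1 is an integer, the sum of squares is of the form 2k for an integer k.

2(2d^2 + 2d + 2v^2 + 2x^2 + 2x + 1)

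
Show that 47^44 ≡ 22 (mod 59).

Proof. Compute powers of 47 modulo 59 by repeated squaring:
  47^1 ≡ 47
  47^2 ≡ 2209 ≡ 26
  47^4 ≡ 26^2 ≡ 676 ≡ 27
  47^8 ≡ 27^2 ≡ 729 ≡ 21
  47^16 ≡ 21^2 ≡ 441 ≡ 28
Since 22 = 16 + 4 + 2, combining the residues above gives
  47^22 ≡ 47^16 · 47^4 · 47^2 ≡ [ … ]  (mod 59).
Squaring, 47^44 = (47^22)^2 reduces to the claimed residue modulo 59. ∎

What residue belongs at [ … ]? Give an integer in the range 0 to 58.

9

Multiply the listed residues: 28 · 27 · 26 = 756 → 19656.
Reducing modulo 59: 19656 = 333·59 + 9, so 47^22 ≡ 9.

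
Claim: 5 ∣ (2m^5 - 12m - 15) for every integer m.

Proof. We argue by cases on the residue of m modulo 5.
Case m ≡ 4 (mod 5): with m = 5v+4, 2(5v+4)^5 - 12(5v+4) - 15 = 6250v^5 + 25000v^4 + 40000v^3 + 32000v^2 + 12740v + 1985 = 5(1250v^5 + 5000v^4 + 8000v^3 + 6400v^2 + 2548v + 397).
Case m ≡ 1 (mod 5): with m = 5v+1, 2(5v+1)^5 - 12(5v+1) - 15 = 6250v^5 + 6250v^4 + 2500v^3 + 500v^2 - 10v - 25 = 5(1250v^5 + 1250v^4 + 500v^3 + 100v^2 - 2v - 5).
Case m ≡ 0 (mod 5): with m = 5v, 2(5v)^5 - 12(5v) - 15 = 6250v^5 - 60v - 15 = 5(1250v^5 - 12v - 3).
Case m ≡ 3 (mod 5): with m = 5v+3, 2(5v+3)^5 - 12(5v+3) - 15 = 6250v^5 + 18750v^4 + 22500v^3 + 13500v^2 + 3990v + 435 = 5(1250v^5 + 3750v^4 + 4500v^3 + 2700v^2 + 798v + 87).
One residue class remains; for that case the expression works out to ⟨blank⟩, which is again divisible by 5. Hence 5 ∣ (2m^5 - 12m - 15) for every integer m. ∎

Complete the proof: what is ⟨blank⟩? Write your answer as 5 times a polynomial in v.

5(1250v^5 + 2500v^4 + 2000v^3 + 800v^2 + 148v + 5)

The residues treated are {4, 1, 0, 3}, so the missing case is m ≡ 2 (mod 5); write m = 5v+2.
Then 2(5v+2)^5 - 12(5v+2) - 15 = 6250v^5 + 12500v^4 + 10000v^3 + 4000v^2 + 740v + 25 = 5(1250v^5 + 2500v^4 + 2000v^3 + 800v^2 + 148v + 5).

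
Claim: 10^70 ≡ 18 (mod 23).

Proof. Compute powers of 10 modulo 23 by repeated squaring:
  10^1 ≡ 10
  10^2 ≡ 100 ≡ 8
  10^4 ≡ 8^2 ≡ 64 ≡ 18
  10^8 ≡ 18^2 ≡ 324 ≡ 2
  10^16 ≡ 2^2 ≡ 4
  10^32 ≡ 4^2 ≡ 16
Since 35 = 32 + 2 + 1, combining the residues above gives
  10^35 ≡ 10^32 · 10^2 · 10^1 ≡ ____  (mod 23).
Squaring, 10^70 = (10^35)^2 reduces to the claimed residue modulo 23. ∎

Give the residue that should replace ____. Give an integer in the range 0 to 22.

15

10^32 · 10^2 · 10^1 ≡ 16 · 8 · 10 = 1280.
1280 mod 23 = 15, so 10^35 ≡ 15 (mod 23).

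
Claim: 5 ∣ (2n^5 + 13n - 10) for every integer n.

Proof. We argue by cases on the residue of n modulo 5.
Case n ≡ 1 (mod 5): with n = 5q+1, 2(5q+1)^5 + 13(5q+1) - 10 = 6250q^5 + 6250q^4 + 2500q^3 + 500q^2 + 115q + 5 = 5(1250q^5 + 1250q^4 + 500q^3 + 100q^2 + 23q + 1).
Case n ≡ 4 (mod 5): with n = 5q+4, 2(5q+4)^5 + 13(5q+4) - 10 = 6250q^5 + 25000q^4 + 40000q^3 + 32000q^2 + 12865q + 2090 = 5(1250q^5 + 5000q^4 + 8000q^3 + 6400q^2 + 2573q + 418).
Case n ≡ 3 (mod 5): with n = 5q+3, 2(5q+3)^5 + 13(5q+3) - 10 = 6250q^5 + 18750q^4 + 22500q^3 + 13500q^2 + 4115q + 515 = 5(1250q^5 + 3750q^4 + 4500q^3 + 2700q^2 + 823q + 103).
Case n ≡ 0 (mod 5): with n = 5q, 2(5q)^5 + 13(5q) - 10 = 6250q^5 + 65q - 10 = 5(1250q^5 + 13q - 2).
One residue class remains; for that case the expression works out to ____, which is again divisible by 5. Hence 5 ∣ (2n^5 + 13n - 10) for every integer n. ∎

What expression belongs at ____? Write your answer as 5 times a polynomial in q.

5(1250q^5 + 2500q^4 + 2000q^3 + 800q^2 + 173q + 16)

The residues treated are {1, 4, 3, 0}, so the missing case is n ≡ 2 (mod 5); write n = 5q+2.
Then 2(5q+2)^5 + 13(5q+2) - 10 = 6250q^5 + 12500q^4 + 10000q^3 + 4000q^2 + 865q + 80 = 5(1250q^5 + 2500q^4 + 2000q^3 + 800q^2 + 173q + 16).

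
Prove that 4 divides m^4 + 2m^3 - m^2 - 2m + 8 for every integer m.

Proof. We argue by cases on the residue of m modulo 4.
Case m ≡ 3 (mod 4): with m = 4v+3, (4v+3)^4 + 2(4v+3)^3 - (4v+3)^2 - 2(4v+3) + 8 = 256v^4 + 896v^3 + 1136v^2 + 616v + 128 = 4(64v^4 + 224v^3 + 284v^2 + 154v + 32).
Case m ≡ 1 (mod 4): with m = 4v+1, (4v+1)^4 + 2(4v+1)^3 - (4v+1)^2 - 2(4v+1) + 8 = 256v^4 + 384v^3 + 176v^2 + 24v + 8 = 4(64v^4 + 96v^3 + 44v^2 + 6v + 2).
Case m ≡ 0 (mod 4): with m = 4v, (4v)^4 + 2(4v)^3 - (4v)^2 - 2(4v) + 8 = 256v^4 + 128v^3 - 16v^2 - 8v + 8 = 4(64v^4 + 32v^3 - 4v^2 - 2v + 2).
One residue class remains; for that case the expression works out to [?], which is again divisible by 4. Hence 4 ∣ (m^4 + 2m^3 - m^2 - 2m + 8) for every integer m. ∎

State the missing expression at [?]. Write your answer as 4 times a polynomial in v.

Only m ≡ 2 (mod 4) is unaccounted for. Put m = 4v+2:
(4v+2)^4 + 2(4v+2)^3 - (4v+2)^2 - 2(4v+2) + 8 expands to 256v^4 + 640v^3 + 560v^2 + 200v + 32,
and factoring out 4 leaves 4(64v^4 + 160v^3 + 140v^2 + 50v + 8).

4(64v^4 + 160v^3 + 140v^2 + 50v + 8)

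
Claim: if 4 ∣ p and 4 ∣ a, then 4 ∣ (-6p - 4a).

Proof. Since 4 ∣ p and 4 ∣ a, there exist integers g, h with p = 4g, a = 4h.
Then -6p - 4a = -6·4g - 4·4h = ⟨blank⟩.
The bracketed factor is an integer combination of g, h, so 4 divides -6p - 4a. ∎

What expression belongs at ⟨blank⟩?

4(-6g - 4h)

Each term has a factor of 4: -6·4g - 4·4h = 4·(-6g - 4h).
Since -6g - 4h is an integer, 4 ∣ (-6p - 4a).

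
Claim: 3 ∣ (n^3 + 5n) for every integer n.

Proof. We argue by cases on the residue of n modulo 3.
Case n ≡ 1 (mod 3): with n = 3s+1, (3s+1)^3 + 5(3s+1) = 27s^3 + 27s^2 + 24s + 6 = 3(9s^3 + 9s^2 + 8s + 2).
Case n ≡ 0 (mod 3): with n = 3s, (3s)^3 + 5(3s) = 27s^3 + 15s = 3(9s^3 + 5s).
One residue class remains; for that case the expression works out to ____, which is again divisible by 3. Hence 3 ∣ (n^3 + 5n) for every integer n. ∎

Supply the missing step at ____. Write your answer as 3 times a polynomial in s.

The residues treated are {1, 0}, so the missing case is n ≡ 2 (mod 3); write n = 3s+2.
Then (3s+2)^3 + 5(3s+2) = 27s^3 + 54s^2 + 51s + 18 = 3(9s^3 + 18s^2 + 17s + 6).

3(9s^3 + 18s^2 + 17s + 6)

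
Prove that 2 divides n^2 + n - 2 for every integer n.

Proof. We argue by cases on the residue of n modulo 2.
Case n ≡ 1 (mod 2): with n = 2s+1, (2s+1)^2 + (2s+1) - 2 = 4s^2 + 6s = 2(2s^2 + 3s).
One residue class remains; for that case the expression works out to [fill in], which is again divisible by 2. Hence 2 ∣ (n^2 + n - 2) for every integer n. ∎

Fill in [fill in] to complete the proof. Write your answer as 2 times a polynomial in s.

2(2s^2 + s - 1)

Only n ≡ 0 (mod 2) is unaccounted for. Put n = 2s:
(2s)^2 + (2s) - 2 expands to 4s^2 + 2s - 2,
and factoring out 2 leaves 2(2s^2 + s - 1).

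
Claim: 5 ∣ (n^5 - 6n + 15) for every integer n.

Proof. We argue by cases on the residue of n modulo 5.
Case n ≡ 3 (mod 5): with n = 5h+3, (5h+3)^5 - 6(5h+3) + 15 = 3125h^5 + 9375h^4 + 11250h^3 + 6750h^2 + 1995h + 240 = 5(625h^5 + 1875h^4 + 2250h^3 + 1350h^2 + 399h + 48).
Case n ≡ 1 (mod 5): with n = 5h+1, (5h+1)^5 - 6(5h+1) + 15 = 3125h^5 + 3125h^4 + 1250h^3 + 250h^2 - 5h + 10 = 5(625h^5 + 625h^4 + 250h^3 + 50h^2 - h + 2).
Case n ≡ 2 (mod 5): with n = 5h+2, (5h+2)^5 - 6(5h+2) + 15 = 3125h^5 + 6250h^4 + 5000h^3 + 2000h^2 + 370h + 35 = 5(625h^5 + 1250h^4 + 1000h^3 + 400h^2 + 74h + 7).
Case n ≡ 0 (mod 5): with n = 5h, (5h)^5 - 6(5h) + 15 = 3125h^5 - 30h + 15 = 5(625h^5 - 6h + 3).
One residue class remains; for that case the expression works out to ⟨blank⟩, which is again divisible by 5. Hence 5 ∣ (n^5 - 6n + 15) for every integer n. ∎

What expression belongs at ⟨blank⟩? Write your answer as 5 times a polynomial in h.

5(625h^5 + 2500h^4 + 4000h^3 + 3200h^2 + 1274h + 203)

The residues treated are {3, 1, 2, 0}, so the missing case is n ≡ 4 (mod 5); write n = 5h+4.
Then (5h+4)^5 - 6(5h+4) + 15 = 3125h^5 + 12500h^4 + 20000h^3 + 16000h^2 + 6370h + 1015 = 5(625h^5 + 2500h^4 + 4000h^3 + 3200h^2 + 1274h + 203).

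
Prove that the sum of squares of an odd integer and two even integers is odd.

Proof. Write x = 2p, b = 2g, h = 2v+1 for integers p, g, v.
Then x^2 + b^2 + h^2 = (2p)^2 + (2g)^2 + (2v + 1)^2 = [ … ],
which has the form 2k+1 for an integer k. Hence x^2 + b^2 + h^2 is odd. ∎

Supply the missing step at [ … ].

Expanding: (2p)^2 + (2g)^2 + (2v + 1)^2 = 4g^2 + 4p^2 + 4v^2 + 4v + 1.
Every term except the constant is even, so this is 2(2g^2 + 2p^2 + 2v^2 + 2v) + 1,
and 2g^2 + 2p^2 + 2v^2 + 2v ∈ ℤ gives the required form.

2(2g^2 + 2p^2 + 2v^2 + 2v) + 1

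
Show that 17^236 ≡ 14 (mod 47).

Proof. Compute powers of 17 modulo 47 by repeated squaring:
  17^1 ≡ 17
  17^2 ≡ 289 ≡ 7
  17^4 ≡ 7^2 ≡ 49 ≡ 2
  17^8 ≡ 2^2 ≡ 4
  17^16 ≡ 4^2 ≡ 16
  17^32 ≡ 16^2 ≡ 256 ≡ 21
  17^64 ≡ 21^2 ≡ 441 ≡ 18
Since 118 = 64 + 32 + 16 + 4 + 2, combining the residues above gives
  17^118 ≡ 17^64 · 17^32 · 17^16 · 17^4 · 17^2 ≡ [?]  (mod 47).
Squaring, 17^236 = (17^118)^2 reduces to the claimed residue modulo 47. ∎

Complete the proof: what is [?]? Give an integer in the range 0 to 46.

25

Multiply the listed residues: 18 · 21 · 16 · 2 · 7 = 378 → 6048 → 12096 → 84672.
Reducing modulo 47: 84672 = 1801·47 + 25, so 17^118 ≡ 25.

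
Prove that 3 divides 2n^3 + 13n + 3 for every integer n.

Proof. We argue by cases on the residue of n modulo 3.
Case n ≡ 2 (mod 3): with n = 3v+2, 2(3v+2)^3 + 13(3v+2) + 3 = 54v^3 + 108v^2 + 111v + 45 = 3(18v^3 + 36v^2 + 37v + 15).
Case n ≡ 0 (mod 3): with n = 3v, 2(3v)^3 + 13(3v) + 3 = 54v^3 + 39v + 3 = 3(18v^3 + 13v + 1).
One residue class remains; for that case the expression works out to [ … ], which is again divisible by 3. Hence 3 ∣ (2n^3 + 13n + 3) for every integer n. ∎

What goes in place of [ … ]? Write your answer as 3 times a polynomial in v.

The residues treated are {2, 0}, so the missing case is n ≡ 1 (mod 3); write n = 3v+1.
Then 2(3v+1)^3 + 13(3v+1) + 3 = 54v^3 + 54v^2 + 57v + 18 = 3(18v^3 + 18v^2 + 19v + 6).

3(18v^3 + 18v^2 + 19v + 6)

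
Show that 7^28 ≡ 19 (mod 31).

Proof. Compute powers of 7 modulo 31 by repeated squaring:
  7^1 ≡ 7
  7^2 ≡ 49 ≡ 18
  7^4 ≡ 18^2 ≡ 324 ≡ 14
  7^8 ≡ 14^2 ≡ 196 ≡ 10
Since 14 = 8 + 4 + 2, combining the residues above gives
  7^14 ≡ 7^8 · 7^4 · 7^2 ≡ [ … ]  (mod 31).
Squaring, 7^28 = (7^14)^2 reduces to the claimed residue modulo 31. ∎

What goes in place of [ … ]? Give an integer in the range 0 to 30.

7^8 · 7^4 · 7^2 ≡ 10 · 14 · 18 = 2520.
2520 mod 31 = 9, so 7^14 ≡ 9 (mod 31).

9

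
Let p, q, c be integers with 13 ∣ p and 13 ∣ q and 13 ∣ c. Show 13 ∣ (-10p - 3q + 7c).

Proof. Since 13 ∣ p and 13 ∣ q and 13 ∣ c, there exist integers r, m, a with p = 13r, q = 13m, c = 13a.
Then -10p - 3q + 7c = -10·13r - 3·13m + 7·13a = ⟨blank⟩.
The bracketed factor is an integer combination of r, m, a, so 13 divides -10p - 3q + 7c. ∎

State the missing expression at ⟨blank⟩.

Each term has a factor of 13: -10·13r - 3·13m + 7·13a = 13·(7a - 3m - 10r).
Since 7a - 3m - 10r is an integer, 13 ∣ (-10p - 3q + 7c).

13(7a - 3m - 10r)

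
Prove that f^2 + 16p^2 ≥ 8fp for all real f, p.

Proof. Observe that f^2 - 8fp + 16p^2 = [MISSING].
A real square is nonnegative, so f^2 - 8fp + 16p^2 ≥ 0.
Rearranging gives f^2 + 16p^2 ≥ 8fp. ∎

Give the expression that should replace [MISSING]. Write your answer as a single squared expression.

(f - 4p)^2

The leading and trailing coefficients are 1^2 and 4^2, and 8 = 2·1·4, so the trinomial is (f - 4p)^2.
Hence f^2 - 8fp + 16p^2 ≥ 0.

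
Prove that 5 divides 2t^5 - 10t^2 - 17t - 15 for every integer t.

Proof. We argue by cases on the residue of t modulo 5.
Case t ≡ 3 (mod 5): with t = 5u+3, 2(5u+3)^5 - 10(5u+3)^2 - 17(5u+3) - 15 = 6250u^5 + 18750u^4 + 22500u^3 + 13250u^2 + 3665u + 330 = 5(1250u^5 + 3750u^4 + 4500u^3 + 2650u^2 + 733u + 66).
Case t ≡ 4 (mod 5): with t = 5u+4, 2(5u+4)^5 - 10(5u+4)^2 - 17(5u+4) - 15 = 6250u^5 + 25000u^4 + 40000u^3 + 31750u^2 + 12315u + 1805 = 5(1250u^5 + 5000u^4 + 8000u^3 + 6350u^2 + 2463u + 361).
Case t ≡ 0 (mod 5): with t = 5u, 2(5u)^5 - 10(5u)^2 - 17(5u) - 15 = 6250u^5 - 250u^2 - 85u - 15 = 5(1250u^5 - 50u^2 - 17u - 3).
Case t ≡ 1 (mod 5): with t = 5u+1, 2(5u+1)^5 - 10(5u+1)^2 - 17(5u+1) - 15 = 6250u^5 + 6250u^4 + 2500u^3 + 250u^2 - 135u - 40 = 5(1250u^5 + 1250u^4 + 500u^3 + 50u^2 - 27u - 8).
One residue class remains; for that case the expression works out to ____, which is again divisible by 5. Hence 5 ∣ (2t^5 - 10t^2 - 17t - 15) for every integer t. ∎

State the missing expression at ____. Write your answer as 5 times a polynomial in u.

5(1250u^5 + 2500u^4 + 2000u^3 + 750u^2 + 103u - 5)

Only t ≡ 2 (mod 5) is unaccounted for. Put t = 5u+2:
2(5u+2)^5 - 10(5u+2)^2 - 17(5u+2) - 15 expands to 6250u^5 + 12500u^4 + 10000u^3 + 3750u^2 + 515u - 25,
and factoring out 5 leaves 5(1250u^5 + 2500u^4 + 2000u^3 + 750u^2 + 103u - 5).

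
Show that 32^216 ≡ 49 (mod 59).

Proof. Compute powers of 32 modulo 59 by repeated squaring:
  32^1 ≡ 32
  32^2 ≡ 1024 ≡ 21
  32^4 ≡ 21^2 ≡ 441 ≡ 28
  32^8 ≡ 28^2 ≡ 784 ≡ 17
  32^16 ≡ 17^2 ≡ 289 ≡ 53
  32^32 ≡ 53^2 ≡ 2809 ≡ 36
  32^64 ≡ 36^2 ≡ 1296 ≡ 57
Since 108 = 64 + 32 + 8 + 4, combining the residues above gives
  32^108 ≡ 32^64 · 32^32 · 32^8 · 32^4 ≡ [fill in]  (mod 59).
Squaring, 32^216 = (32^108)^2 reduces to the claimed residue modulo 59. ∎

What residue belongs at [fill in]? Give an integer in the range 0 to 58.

32^64 · 32^32 · 32^8 · 32^4 ≡ 57 · 36 · 17 · 28 = 976752.
976752 mod 59 = 7, so 32^108 ≡ 7 (mod 59).

7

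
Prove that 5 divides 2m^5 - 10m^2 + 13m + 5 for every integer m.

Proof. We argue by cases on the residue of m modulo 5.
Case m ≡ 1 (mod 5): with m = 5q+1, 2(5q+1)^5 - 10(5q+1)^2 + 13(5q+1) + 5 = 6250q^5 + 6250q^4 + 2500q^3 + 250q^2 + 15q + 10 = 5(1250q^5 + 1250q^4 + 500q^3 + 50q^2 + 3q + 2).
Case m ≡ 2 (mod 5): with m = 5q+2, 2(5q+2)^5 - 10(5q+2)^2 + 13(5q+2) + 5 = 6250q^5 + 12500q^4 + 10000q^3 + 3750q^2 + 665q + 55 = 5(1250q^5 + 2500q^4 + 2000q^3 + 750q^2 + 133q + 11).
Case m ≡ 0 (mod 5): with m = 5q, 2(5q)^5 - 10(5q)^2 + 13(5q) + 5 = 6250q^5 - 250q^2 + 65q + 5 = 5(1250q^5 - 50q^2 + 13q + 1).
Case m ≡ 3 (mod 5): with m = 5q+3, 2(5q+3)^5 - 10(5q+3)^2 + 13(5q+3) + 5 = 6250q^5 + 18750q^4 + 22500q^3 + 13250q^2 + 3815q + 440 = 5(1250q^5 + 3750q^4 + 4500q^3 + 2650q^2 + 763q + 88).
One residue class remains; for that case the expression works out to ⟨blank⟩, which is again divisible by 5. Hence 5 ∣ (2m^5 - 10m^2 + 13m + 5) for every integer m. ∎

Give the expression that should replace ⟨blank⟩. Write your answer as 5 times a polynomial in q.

Only m ≡ 4 (mod 5) is unaccounted for. Put m = 5q+4:
2(5q+4)^5 - 10(5q+4)^2 + 13(5q+4) + 5 expands to 6250q^5 + 25000q^4 + 40000q^3 + 31750q^2 + 12465q + 1945,
and factoring out 5 leaves 5(1250q^5 + 5000q^4 + 8000q^3 + 6350q^2 + 2493q + 389).

5(1250q^5 + 5000q^4 + 8000q^3 + 6350q^2 + 2493q + 389)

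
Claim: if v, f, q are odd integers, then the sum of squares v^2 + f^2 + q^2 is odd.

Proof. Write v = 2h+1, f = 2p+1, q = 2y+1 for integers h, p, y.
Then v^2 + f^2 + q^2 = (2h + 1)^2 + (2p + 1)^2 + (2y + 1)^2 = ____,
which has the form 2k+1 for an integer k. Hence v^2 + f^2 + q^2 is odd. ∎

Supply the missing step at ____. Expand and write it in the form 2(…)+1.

(2h + 1)^2 + (2p + 1)^2 + (2y + 1)^2 = 4h^2 + 4h + 4p^2 + 4p + 4y^2 + 4y + 3
= 2(2h^2 + 2h + 2p^2 + 2p + 2y^2 + 2y + 1) + 1.
Since 2h^2 + 2h + 2p^2 + 2p + 2y^2 + 2y + 1 is an integer, the sum of squares is of the form 2k+1 for an integer k.

2(2h^2 + 2h + 2p^2 + 2p + 2y^2 + 2y + 1) + 1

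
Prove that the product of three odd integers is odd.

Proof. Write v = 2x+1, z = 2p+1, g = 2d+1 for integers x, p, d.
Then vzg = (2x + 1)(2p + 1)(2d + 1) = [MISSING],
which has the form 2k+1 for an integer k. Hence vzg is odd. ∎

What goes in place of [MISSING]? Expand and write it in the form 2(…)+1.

(2x + 1)(2p + 1)(2d + 1) = 8dpx + 4dp + 4dx + 2d + 4px + 2p + 2x + 1
= 2(4dpx + 2dp + 2dx + d + 2px + p + x) + 1.
Since 4dpx + 2dp + 2dx + d + 2px + p + x is an integer, the product is of the form 2k+1 for an integer k.

2(4dpx + 2dp + 2dx + d + 2px + p + x) + 1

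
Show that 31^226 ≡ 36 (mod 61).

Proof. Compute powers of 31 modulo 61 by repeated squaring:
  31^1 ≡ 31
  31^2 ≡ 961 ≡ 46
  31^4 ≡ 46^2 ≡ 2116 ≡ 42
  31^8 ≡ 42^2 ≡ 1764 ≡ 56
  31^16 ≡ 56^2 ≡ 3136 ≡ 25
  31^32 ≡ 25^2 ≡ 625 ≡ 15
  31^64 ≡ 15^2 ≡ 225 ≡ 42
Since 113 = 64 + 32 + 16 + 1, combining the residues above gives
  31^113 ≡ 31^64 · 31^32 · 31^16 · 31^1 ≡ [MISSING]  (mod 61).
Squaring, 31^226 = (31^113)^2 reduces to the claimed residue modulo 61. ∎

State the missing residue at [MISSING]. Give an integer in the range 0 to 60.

Multiply the listed residues: 42 · 15 · 25 · 31 = 630 → 15750 → 488250.
Reducing modulo 61: 488250 = 8004·61 + 6, so 31^113 ≡ 6.

6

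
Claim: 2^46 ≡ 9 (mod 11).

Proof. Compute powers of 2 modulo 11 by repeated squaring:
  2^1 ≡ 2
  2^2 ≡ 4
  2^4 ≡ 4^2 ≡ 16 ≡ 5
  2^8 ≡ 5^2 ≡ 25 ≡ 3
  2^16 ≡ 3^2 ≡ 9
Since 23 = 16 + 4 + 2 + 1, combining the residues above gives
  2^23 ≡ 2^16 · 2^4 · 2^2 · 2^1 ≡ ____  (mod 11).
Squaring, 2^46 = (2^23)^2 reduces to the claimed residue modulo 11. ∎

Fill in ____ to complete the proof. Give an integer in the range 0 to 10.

8

2^16 · 2^4 · 2^2 · 2^1 ≡ 9 · 5 · 4 · 2 = 360.
360 mod 11 = 8, so 2^23 ≡ 8 (mod 11).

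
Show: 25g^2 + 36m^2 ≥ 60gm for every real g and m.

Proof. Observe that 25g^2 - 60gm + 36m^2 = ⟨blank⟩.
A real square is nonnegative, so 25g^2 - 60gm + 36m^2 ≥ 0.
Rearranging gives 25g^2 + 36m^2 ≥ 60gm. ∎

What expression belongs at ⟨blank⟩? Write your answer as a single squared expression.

25g^2 - 60gm + 36m^2 is a perfect-square trinomial: the outer terms are (5g)^2 and (6m)^2, and the cross term is -2·5g·6m.
So 25g^2 - 60gm + 36m^2 = (5g - 6m)^2 ≥ 0.

(5g - 6m)^2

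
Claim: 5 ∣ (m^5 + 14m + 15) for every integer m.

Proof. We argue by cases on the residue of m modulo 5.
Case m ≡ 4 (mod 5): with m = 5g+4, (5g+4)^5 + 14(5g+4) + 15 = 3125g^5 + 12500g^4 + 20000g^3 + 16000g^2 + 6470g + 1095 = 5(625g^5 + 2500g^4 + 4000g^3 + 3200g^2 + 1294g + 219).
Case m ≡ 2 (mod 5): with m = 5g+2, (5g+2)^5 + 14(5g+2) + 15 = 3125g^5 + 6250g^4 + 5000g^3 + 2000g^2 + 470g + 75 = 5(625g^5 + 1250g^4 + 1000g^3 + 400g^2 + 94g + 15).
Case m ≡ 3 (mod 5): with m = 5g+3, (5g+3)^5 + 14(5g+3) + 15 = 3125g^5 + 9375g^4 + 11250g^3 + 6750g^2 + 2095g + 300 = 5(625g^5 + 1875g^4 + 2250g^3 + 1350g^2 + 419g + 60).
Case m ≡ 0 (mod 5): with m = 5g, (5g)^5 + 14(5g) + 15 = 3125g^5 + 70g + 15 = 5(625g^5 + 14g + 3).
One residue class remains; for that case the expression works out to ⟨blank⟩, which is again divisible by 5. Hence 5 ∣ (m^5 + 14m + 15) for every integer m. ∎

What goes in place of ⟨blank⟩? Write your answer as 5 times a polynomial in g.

5(625g^5 + 625g^4 + 250g^3 + 50g^2 + 19g + 6)

Only m ≡ 1 (mod 5) is unaccounted for. Put m = 5g+1:
(5g+1)^5 + 14(5g+1) + 15 expands to 3125g^5 + 3125g^4 + 1250g^3 + 250g^2 + 95g + 30,
and factoring out 5 leaves 5(625g^5 + 625g^4 + 250g^3 + 50g^2 + 19g + 6).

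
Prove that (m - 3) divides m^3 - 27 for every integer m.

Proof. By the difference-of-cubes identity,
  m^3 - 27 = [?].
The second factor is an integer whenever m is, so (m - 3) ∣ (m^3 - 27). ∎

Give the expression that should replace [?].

(m - 3)(m^2 + 3m + 9)

Polynomial division of m^3 - 27 by m - 3 leaves remainder 0 and quotient m^2 + 3m + 9.
Hence m^3 - 27 = (m - 3)(m^2 + 3m + 9).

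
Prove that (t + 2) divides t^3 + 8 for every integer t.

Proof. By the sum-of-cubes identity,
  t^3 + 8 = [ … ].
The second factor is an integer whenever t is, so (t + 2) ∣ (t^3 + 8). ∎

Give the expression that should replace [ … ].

(t + 2)(t^2 - 2t + 4)

a^3 + b^3 = (a + b)(a^2 - ab + b^2). With a = t, b = 2:
t^3 + 8 = (t + 2)(t^2 - 2t + 4).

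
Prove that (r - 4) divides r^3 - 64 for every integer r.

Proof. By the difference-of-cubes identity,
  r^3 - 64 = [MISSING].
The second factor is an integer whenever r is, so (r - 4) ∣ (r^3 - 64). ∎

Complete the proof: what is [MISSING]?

Polynomial division of r^3 - 64 by r - 4 leaves remainder 0 and quotient r^2 + 4r + 16.
Hence r^3 - 64 = (r - 4)(r^2 + 4r + 16).

(r - 4)(r^2 + 4r + 16)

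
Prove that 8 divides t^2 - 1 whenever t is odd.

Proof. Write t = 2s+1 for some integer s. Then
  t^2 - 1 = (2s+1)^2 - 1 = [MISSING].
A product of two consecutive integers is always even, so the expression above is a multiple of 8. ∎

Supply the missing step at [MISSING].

(2s+1)^2 - 1 = 4s^2 + 4s + 1 - 1 = 4s^2 + 4s = 4s(s+1).
Since s and s+1 are consecutive, s(s+1) is even, and 4·(even) is a multiple of 8.

4s(s + 1)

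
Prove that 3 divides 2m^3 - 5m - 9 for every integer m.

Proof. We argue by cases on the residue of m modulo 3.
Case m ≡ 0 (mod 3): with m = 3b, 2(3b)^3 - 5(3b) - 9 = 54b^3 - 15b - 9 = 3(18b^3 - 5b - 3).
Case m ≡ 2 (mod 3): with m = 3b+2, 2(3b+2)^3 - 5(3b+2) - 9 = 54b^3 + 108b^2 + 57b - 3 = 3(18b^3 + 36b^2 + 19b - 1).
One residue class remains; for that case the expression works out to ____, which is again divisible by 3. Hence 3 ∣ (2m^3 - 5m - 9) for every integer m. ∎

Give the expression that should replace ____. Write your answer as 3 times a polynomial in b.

Only m ≡ 1 (mod 3) is unaccounted for. Put m = 3b+1:
2(3b+1)^3 - 5(3b+1) - 9 expands to 54b^3 + 54b^2 + 3b - 12,
and factoring out 3 leaves 3(18b^3 + 18b^2 + b - 4).

3(18b^3 + 18b^2 + b - 4)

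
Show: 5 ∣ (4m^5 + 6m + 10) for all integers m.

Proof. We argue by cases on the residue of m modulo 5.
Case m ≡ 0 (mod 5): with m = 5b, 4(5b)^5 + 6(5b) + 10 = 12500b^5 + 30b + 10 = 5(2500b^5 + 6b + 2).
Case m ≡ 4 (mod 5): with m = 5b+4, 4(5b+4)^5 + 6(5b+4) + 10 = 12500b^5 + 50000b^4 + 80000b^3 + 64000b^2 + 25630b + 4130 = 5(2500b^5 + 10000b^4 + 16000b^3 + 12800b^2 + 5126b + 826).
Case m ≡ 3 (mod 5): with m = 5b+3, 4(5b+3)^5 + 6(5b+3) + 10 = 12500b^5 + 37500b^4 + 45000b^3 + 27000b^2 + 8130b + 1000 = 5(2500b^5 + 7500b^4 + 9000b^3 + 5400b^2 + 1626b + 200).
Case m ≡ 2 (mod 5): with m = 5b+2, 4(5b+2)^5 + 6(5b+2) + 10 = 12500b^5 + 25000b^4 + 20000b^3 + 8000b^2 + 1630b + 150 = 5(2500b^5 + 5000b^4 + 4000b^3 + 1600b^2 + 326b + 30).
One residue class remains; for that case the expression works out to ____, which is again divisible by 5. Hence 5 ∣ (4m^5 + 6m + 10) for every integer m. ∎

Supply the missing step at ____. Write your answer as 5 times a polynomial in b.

5(2500b^5 + 2500b^4 + 1000b^3 + 200b^2 + 26b + 4)

The residues treated are {0, 4, 3, 2}, so the missing case is m ≡ 1 (mod 5); write m = 5b+1.
Then 4(5b+1)^5 + 6(5b+1) + 10 = 12500b^5 + 12500b^4 + 5000b^3 + 1000b^2 + 130b + 20 = 5(2500b^5 + 2500b^4 + 1000b^3 + 200b^2 + 26b + 4).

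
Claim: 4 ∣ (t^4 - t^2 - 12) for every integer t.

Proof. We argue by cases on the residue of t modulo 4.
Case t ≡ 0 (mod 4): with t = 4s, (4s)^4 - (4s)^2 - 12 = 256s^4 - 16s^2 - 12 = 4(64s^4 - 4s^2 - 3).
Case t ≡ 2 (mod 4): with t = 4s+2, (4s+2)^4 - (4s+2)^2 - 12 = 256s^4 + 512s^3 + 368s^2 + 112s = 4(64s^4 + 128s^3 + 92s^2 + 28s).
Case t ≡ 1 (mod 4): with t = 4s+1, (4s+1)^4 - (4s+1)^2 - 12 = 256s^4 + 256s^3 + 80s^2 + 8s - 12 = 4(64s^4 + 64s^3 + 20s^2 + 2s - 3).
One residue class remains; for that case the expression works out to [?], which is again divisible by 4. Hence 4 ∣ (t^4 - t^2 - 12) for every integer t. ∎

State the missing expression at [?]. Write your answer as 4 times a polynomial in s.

The residues treated are {0, 2, 1}, so the missing case is t ≡ 3 (mod 4); write t = 4s+3.
Then (4s+3)^4 - (4s+3)^2 - 12 = 256s^4 + 768s^3 + 848s^2 + 408s + 60 = 4(64s^4 + 192s^3 + 212s^2 + 102s + 15).

4(64s^4 + 192s^3 + 212s^2 + 102s + 15)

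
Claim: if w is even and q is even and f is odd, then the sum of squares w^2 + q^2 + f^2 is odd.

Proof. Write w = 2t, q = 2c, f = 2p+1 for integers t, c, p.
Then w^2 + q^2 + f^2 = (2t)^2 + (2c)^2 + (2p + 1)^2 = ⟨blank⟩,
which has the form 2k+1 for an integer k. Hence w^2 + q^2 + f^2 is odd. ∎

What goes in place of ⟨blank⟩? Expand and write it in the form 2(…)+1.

Expanding: (2t)^2 + (2c)^2 + (2p + 1)^2 = 4c^2 + 4p^2 + 4p + 4t^2 + 1.
Every term except the constant is even, so this is 2(2c^2 + 2p^2 + 2p + 2t^2) + 1,
and 2c^2 + 2p^2 + 2p + 2t^2 ∈ ℤ gives the required form.

2(2c^2 + 2p^2 + 2p + 2t^2) + 1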